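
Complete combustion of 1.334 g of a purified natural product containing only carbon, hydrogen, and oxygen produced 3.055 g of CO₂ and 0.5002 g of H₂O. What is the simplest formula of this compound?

mol C = 3.055 g CO₂ ÷ 44.009 g/mol = 0.069418 mol
mol H = 2 × 0.5002 g H₂O ÷ 18.015 g/mol = 0.055532 mol
mass O = 1.334 − (0.83378 + 0.055976) = 0.44425 g → mol O = 0.44425 ÷ 15.999 = 0.027767 mol
Divide by the smallest (0.027767 mol): C 2.500, H 2.000, O 1.000
Multiplying each by 2 gives whole numbers: C 5.00, H 4.00, O 2.00

C5H4O2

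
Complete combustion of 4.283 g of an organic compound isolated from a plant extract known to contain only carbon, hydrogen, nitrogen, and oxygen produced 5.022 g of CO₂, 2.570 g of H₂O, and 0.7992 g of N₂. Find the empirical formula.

C2H5NO2

mol C = 5.022 g CO₂ ÷ 44.009 g/mol = 0.11411 mol
mol H = 2 × 2.570 g H₂O ÷ 18.015 g/mol = 0.28532 mol
mol N = 2 × 0.7992 g N₂ ÷ 28.014 g/mol = 0.057057 mol
mass O = 4.283 − (1.3706 + 0.28760 + 0.79920) = 1.8256 g → mol O = 1.8256 ÷ 15.999 = 0.11411 mol
Divide by the smallest (0.057057 mol): C 2.000, H 5.001, N 1.000, O 2.000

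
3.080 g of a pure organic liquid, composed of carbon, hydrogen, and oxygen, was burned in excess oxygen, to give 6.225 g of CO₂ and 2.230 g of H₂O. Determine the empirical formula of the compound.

C4H7O2

mol C = 6.225 g CO₂ ÷ 44.009 g/mol = 0.14145 mol
mol H = 2 × 2.230 g H₂O ÷ 18.015 g/mol = 0.24757 mol
mass O = 3.080 − (1.6989 + 0.24955) = 1.1315 g → mol O = 1.1315 ÷ 15.999 = 0.070724 mol
Divide by the smallest (0.070724 mol): C 2.000, H 3.501, O 1.000
Multiplying each by 2 gives whole numbers: C 4.00, H 7.00, O 2.00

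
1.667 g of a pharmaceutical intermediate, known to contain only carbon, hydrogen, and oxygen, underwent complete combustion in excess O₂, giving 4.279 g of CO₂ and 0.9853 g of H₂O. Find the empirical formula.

mol C = 4.279 g CO₂ ÷ 44.009 g/mol = 0.097230 mol
mol H = 2 × 0.9853 g H₂O ÷ 18.015 g/mol = 0.10939 mol
mass O = 1.667 − (1.1678 + 0.11026) = 0.38891 g → mol O = 0.38891 ÷ 15.999 = 0.024308 mol
Divide by the smallest (0.024308 mol): C 4.000, H 4.500, O 1.000
Multiplying each by 2 gives whole numbers: C 8.00, H 9.00, O 2.00

C8H9O2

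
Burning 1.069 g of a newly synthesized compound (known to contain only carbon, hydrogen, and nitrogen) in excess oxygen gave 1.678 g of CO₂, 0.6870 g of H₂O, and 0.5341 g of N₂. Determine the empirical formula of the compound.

CH2N

mol C = 1.678 g CO₂ ÷ 44.009 g/mol = 0.038129 mol
mol H = 2 × 0.6870 g H₂O ÷ 18.015 g/mol = 0.076270 mol
mol N = 2 × 0.5341 g N₂ ÷ 28.014 g/mol = 0.038131 mol
Divide by the smallest (0.038129 mol): C 1.000, H 2.000, N 1.000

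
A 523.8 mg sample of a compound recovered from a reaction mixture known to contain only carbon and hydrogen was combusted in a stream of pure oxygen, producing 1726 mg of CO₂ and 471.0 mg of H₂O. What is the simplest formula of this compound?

mol C = 1.726 g CO₂ ÷ 44.009 g/mol = 0.039219 mol
mol H = 2 × 0.4710 g H₂O ÷ 18.015 g/mol = 0.052290 mol
Divide by the smallest (0.039219 mol): C 1.000, H 1.333
Multiplying each by 3 gives whole numbers: C 3.00, H 4.00

C3H4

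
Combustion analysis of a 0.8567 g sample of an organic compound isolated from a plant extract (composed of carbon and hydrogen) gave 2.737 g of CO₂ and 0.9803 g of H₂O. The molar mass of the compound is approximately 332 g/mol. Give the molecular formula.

C24H42

mol C = 2.737 g CO₂ ÷ 44.009 g/mol = 0.062192 mol
mol H = 2 × 0.9803 g H₂O ÷ 18.015 g/mol = 0.10883 mol
Divide by the smallest (0.062192 mol): C 1.000, H 1.750
Multiplying each by 4 gives whole numbers: C 4.00, H 7.00
Empirical formula: C4H7
Empirical-formula mass = 55.10 g/mol; 332 ÷ 55.10 ≈ 6, so the molecular formula is C24H42.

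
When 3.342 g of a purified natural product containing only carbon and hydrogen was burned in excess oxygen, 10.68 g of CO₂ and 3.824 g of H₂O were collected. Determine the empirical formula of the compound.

mol C = 10.68 g CO₂ ÷ 44.009 g/mol = 0.24268 mol
mol H = 2 × 3.824 g H₂O ÷ 18.015 g/mol = 0.42454 mol
Divide by the smallest (0.24268 mol): C 1.000, H 1.749
Multiplying each by 4 gives whole numbers: C 4.00, H 7.00

C4H7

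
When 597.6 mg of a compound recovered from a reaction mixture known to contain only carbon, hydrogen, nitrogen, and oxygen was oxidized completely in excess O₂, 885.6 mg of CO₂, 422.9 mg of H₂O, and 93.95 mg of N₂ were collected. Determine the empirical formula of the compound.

C3H7NO2

mol C = 0.8856 g CO₂ ÷ 44.009 g/mol = 0.020123 mol
mol H = 2 × 0.4229 g H₂O ÷ 18.015 g/mol = 0.046950 mol
mol N = 2 × 0.09395 g N₂ ÷ 28.014 g/mol = 0.0067074 mol
mass O = 0.5976 − (0.24170 + 0.047325 + 0.093950) = 0.21463 g → mol O = 0.21463 ÷ 15.999 = 0.013415 mol
Divide by the smallest (0.0067074 mol): C 3.000, H 7.000, N 1.000, O 2.000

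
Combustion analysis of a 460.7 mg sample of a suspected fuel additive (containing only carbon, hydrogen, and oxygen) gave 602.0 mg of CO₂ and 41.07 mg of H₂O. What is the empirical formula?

mol C = 0.6020 g CO₂ ÷ 44.009 g/mol = 0.013679 mol
mol H = 2 × 0.04107 g H₂O ÷ 18.015 g/mol = 0.0045595 mol
mass O = 0.4607 − (0.16430 + 0.0045960) = 0.29181 g → mol O = 0.29181 ÷ 15.999 = 0.018239 mol
Divide by the smallest (0.0045595 mol): C 3.000, H 1.000, O 4.000

C3HO4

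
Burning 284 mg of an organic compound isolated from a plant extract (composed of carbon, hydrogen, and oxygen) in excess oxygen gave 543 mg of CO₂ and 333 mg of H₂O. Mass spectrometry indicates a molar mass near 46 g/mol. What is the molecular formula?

C2H6O

mol C = 0.543 g CO₂ ÷ 44.009 g/mol = 0.01234 mol
mol H = 2 × 0.333 g H₂O ÷ 18.015 g/mol = 0.03697 mol
mass O = 0.284 − (0.1482 + 0.03726) = 0.09854 g → mol O = 0.09854 ÷ 15.999 = 0.006159 mol
Divide by the smallest (0.006159 mol): C 2.003, H 6.002, O 1.000
Empirical formula: C2H6O
Empirical-formula mass = 46.07 g/mol; 46 ÷ 46.07 ≈ 1, so the molecular formula is C2H6O.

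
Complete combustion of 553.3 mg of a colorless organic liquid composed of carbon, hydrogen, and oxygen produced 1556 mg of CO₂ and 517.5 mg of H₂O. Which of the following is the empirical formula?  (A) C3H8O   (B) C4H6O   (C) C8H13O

mol C = 1.556 g CO₂ ÷ 44.009 g/mol = 0.035356 mol
mol H = 2 × 0.5175 g H₂O ÷ 18.015 g/mol = 0.057452 mol
mass O = 0.5533 − (0.42467 + 0.057912) = 0.070722 g → mol O = 0.070722 ÷ 15.999 = 0.0044204 mol
Divide by the smallest (0.0044204 mol): C 7.998, H 12.997, O 1.000

(C) C8H13O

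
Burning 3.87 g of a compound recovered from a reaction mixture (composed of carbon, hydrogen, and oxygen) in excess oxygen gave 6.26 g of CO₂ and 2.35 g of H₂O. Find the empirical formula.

mol C = 6.26 g CO₂ ÷ 44.009 g/mol = 0.1422 mol
mol H = 2 × 2.35 g H₂O ÷ 18.015 g/mol = 0.2609 mol
mass O = 3.87 − (1.708 + 0.2630) = 1.899 g → mol O = 1.899 ÷ 15.999 = 0.1187 mol
Divide by the smallest (0.1187 mol): C 1.199, H 2.199, O 1.000
Multiplying each by 5 gives whole numbers: C 5.99, H 10.99, O 5.00

C6H11O5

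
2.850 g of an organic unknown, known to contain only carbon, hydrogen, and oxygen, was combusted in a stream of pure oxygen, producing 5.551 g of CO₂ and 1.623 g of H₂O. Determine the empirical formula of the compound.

mol C = 5.551 g CO₂ ÷ 44.009 g/mol = 0.12613 mol
mol H = 2 × 1.623 g H₂O ÷ 18.015 g/mol = 0.18018 mol
mass O = 2.850 − (1.5150 + 0.18162) = 1.1534 g → mol O = 1.1534 ÷ 15.999 = 0.072091 mol
Divide by the smallest (0.072091 mol): C 1.750, H 2.499, O 1.000
Multiplying each by 4 gives whole numbers: C 7.00, H 10.00, O 4.00

C7H10O4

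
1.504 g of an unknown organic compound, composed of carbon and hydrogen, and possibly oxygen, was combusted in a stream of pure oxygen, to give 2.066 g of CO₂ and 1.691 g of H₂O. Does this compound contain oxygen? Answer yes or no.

mol C = 2.066 g CO₂ ÷ 44.009 g/mol = 0.046945 mol
mol H = 2 × 1.691 g H₂O ÷ 18.015 g/mol = 0.18773 mol
C and H account for only 0.75309 g of the 1.504 g sample; the remaining 0.75091 g must be oxygen.

yes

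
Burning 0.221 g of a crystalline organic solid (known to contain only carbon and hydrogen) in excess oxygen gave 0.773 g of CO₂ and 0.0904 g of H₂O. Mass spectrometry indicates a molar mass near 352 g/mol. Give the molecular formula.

C28H16

mol C = 0.773 g CO₂ ÷ 44.009 g/mol = 0.01756 mol
mol H = 2 × 0.0904 g H₂O ÷ 18.015 g/mol = 0.01004 mol
Divide by the smallest (0.01004 mol): C 1.750, H 1.000
Multiplying each by 4 gives whole numbers: C 7.00, H 4.00
Empirical formula: C7H4
Empirical-formula mass = 88.11 g/mol; 352 ÷ 88.11 ≈ 4, so the molecular formula is C28H16.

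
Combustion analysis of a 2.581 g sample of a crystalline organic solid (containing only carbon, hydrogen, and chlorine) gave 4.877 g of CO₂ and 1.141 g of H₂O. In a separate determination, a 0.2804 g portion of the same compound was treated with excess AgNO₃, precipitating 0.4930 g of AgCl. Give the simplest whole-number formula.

C7H8Cl2

mol C = 4.877 g CO₂ ÷ 44.009 g/mol = 0.11082 mol
mol H = 2 × 1.141 g H₂O ÷ 18.015 g/mol = 0.12667 mol
From the AgCl data: mol Cl per gram of compound = (0.4930 ÷ 143.318) ÷ 0.2804 = 0.012268 mol/g, so in the 2.581 g combustion sample mol Cl = 0.031663 mol
Divide by the smallest (0.031663 mol): C 3.500, H 4.001, Cl 1.000
Multiplying each by 2 gives whole numbers: C 7.00, H 8.00, Cl 2.00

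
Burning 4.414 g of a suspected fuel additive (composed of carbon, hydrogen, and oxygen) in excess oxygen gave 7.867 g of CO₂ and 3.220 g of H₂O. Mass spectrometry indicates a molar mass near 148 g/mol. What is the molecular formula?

C6H12O4

mol C = 7.867 g CO₂ ÷ 44.009 g/mol = 0.17876 mol
mol H = 2 × 3.220 g H₂O ÷ 18.015 g/mol = 0.35748 mol
mass O = 4.414 − (2.1471 + 0.36034) = 1.9066 g → mol O = 1.9066 ÷ 15.999 = 0.11917 mol
Divide by the smallest (0.11917 mol): C 1.500, H 3.000, O 1.000
Multiplying each by 2 gives whole numbers: C 3.00, H 6.00, O 2.00
Empirical formula: C3H6O2
Empirical-formula mass = 74.08 g/mol; 148 ÷ 74.08 ≈ 2, so the molecular formula is C6H12O4.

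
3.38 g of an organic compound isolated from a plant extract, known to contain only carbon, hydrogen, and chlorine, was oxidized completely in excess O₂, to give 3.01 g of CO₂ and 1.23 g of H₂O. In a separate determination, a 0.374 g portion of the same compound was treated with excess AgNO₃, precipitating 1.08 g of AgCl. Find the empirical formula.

CH2Cl

mol C = 3.01 g CO₂ ÷ 44.009 g/mol = 0.06840 mol
mol H = 2 × 1.23 g H₂O ÷ 18.015 g/mol = 0.1366 mol
From the AgCl data: mol Cl per gram of compound = (1.08 ÷ 143.318) ÷ 0.374 = 0.02015 mol/g, so in the 3.38 g combustion sample mol Cl = 0.06810 mol
Divide by the smallest (0.06810 mol): C 1.004, H 2.005, Cl 1.000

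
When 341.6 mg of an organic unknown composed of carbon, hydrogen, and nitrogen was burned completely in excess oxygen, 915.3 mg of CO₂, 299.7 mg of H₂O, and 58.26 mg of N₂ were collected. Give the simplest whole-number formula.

C5H8N

mol C = 0.9153 g CO₂ ÷ 44.009 g/mol = 0.020798 mol
mol H = 2 × 0.2997 g H₂O ÷ 18.015 g/mol = 0.033272 mol
mol N = 2 × 0.05826 g N₂ ÷ 28.014 g/mol = 0.0041593 mol
Divide by the smallest (0.0041593 mol): C 5.000, H 7.999, N 1.000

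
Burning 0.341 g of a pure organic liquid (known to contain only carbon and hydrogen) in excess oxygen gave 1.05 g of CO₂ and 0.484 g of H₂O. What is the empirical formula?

mol C = 1.05 g CO₂ ÷ 44.009 g/mol = 0.02386 mol
mol H = 2 × 0.484 g H₂O ÷ 18.015 g/mol = 0.05373 mol
Divide by the smallest (0.02386 mol): C 1.000, H 2.252
Multiplying each by 4 gives whole numbers: C 4.00, H 9.01

C4H9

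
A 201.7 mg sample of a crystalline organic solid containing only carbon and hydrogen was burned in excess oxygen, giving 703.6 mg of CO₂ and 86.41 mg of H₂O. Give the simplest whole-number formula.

C5H3

mol C = 0.7036 g CO₂ ÷ 44.009 g/mol = 0.015988 mol
mol H = 2 × 0.08641 g H₂O ÷ 18.015 g/mol = 0.0095931 mol
Divide by the smallest (0.0095931 mol): C 1.667, H 1.000
Multiplying each by 3 gives whole numbers: C 5.00, H 3.00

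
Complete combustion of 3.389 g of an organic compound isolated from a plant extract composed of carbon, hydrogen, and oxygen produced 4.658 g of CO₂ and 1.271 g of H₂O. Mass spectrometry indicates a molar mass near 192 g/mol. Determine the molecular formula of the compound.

mol C = 4.658 g CO₂ ÷ 44.009 g/mol = 0.10584 mol
mol H = 2 × 1.271 g H₂O ÷ 18.015 g/mol = 0.14110 mol
mass O = 3.389 − (1.2713 + 0.14223) = 1.9755 g → mol O = 1.9755 ÷ 15.999 = 0.12348 mol
Divide by the smallest (0.10584 mol): C 1.000, H 1.333, O 1.167
Multiplying each by 6 gives whole numbers: C 6.00, H 8.00, O 7.00
Empirical formula: C6H8O7
Empirical-formula mass = 192.12 g/mol; 192 ÷ 192.12 ≈ 1, so the molecular formula is C6H8O7.

C6H8O7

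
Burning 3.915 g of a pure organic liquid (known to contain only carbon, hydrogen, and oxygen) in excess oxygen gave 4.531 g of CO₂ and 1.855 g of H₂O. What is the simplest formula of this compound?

mol C = 4.531 g CO₂ ÷ 44.009 g/mol = 0.10296 mol
mol H = 2 × 1.855 g H₂O ÷ 18.015 g/mol = 0.20594 mol
mass O = 3.915 − (1.2366 + 0.20759) = 2.4708 g → mol O = 2.4708 ÷ 15.999 = 0.15444 mol
Divide by the smallest (0.10296 mol): C 1.000, H 2.000, O 1.500
Multiplying each by 2 gives whole numbers: C 2.00, H 4.00, O 3.00

C2H4O3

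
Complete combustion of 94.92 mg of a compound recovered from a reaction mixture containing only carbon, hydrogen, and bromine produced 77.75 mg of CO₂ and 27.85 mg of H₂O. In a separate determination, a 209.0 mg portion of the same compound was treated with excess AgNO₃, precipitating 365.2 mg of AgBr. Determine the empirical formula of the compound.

C4H7Br2

mol C = 0.07775 g CO₂ ÷ 44.009 g/mol = 0.0017667 mol
mol H = 2 × 0.02785 g H₂O ÷ 18.015 g/mol = 0.0030919 mol
From the AgBr data: mol Br per gram of compound = (0.3652 ÷ 187.772) ÷ 0.2090 = 0.0093058 mol/g, so in the 0.09492 g combustion sample mol Br = 0.00088331 mol
Divide by the smallest (0.00088331 mol): C 2.000, H 3.500, Br 1.000
Multiplying each by 2 gives whole numbers: C 4.00, H 7.00, Br 2.00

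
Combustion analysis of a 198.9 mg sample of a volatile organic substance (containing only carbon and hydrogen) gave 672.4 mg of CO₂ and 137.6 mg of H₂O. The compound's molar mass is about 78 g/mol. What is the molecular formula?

mol C = 0.6724 g CO₂ ÷ 44.009 g/mol = 0.015279 mol
mol H = 2 × 0.1376 g H₂O ÷ 18.015 g/mol = 0.015276 mol
Divide by the smallest (0.015276 mol): C 1.000, H 1.000
Empirical formula: CH
Empirical-formula mass = 13.02 g/mol; 78 ÷ 13.02 ≈ 6, so the molecular formula is C6H6.

C6H6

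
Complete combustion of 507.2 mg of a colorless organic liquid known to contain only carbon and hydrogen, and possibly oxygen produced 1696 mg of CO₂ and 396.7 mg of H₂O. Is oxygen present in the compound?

mol C = 1.696 g CO₂ ÷ 44.009 g/mol = 0.038538 mol
mol H = 2 × 0.3967 g H₂O ÷ 18.015 g/mol = 0.044041 mol
C and H together account for 0.50727 g — essentially the entire 0.5072 g sample — so the compound contains no oxygen.

no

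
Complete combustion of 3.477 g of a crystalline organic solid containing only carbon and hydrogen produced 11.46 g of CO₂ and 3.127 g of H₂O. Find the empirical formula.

C3H4

mol C = 11.46 g CO₂ ÷ 44.009 g/mol = 0.26040 mol
mol H = 2 × 3.127 g H₂O ÷ 18.015 g/mol = 0.34716 mol
Divide by the smallest (0.26040 mol): C 1.000, H 1.333
Multiplying each by 3 gives whole numbers: C 3.00, H 4.00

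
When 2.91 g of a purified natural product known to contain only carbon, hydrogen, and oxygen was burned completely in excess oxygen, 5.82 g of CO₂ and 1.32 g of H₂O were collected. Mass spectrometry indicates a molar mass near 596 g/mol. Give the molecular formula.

C27H30O15

mol C = 5.82 g CO₂ ÷ 44.009 g/mol = 0.1322 mol
mol H = 2 × 1.32 g H₂O ÷ 18.015 g/mol = 0.1465 mol
mass O = 2.91 − (1.588 + 0.1477) = 1.174 g → mol O = 1.174 ÷ 15.999 = 0.07337 mol
Divide by the smallest (0.07337 mol): C 1.802, H 1.997, O 1.000
Multiplying each by 5 gives whole numbers: C 9.01, H 9.99, O 5.00
Empirical formula: C9H10O5
Empirical-formula mass = 198.17 g/mol; 596 ÷ 198.17 ≈ 3, so the molecular formula is C27H30O15.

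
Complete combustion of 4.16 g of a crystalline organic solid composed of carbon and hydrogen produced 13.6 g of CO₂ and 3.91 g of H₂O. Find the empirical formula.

mol C = 13.6 g CO₂ ÷ 44.009 g/mol = 0.3090 mol
mol H = 2 × 3.91 g H₂O ÷ 18.015 g/mol = 0.4341 mol
Divide by the smallest (0.3090 mol): C 1.000, H 1.405
Multiplying each by 5 gives whole numbers: C 5.00, H 7.02

C5H7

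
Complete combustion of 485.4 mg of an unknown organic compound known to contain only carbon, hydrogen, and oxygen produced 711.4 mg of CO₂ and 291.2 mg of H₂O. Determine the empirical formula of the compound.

CH2O

mol C = 0.7114 g CO₂ ÷ 44.009 g/mol = 0.016165 mol
mol H = 2 × 0.2912 g H₂O ÷ 18.015 g/mol = 0.032329 mol
mass O = 0.4854 − (0.19416 + 0.032587) = 0.25866 g → mol O = 0.25866 ÷ 15.999 = 0.016167 mol
Divide by the smallest (0.016165 mol): C 1.000, H 2.000, O 1.000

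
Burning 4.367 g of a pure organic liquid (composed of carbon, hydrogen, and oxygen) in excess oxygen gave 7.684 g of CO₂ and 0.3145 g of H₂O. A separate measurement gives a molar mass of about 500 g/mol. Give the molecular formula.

mol C = 7.684 g CO₂ ÷ 44.009 g/mol = 0.17460 mol
mol H = 2 × 0.3145 g H₂O ÷ 18.015 g/mol = 0.034915 mol
mass O = 4.367 − (2.0971 + 0.035195) = 2.2347 g → mol O = 2.2347 ÷ 15.999 = 0.13968 mol
Divide by the smallest (0.034915 mol): C 5.001, H 1.000, O 4.000
Empirical formula: C5HO4
Empirical-formula mass = 125.06 g/mol; 500 ÷ 125.06 ≈ 4, so the molecular formula is C20H4O16.

C20H4O16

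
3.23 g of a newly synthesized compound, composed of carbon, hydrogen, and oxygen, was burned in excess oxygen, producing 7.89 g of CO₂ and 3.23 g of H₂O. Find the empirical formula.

mol C = 7.89 g CO₂ ÷ 44.009 g/mol = 0.1793 mol
mol H = 2 × 3.23 g H₂O ÷ 18.015 g/mol = 0.3586 mol
mass O = 3.23 − (2.153 + 0.3615) = 0.7152 g → mol O = 0.7152 ÷ 15.999 = 0.04470 mol
Divide by the smallest (0.04470 mol): C 4.011, H 8.022, O 1.000

C4H8O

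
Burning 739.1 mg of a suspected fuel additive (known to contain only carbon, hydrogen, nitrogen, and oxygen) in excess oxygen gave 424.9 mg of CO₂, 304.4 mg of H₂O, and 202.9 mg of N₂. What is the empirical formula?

mol C = 0.4249 g CO₂ ÷ 44.009 g/mol = 0.0096548 mol
mol H = 2 × 0.3044 g H₂O ÷ 18.015 g/mol = 0.033794 mol
mol N = 2 × 0.2029 g N₂ ÷ 28.014 g/mol = 0.014486 mol
mass O = 0.7391 − (0.11596 + 0.034064 + 0.20290) = 0.38617 g → mol O = 0.38617 ÷ 15.999 = 0.024137 mol
Divide by the smallest (0.0096548 mol): C 1.000, H 3.500, N 1.500, O 2.500
Multiplying each by 2 gives whole numbers: C 2.00, H 7.00, N 3.00, O 5.00

C2H7N3O5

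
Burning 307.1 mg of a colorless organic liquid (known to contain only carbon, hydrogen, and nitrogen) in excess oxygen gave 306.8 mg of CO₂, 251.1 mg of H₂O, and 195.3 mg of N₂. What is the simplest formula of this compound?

CH4N2

mol C = 0.3068 g CO₂ ÷ 44.009 g/mol = 0.0069713 mol
mol H = 2 × 0.2511 g H₂O ÷ 18.015 g/mol = 0.027877 mol
mol N = 2 × 0.1953 g N₂ ÷ 28.014 g/mol = 0.013943 mol
Divide by the smallest (0.0069713 mol): C 1.000, H 3.999, N 2.000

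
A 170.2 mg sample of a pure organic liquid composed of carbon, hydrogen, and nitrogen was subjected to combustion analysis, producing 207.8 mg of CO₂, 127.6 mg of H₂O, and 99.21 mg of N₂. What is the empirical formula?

C2H6N3

mol C = 0.2078 g CO₂ ÷ 44.009 g/mol = 0.0047218 mol
mol H = 2 × 0.1276 g H₂O ÷ 18.015 g/mol = 0.014166 mol
mol N = 2 × 0.09921 g N₂ ÷ 28.014 g/mol = 0.0070829 mol
Divide by the smallest (0.0047218 mol): C 1.000, H 3.000, N 1.500
Multiplying each by 2 gives whole numbers: C 2.00, H 6.00, N 3.00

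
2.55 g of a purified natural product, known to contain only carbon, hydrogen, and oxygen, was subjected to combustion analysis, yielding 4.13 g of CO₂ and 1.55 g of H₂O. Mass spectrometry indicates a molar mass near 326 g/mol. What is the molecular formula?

mol C = 4.13 g CO₂ ÷ 44.009 g/mol = 0.09384 mol
mol H = 2 × 1.55 g H₂O ÷ 18.015 g/mol = 0.1721 mol
mass O = 2.55 − (1.127 + 0.1735) = 1.249 g → mol O = 1.249 ÷ 15.999 = 0.07809 mol
Divide by the smallest (0.07809 mol): C 1.202, H 2.204, O 1.000
Multiplying each by 5 gives whole numbers: C 6.01, H 11.02, O 5.00
Empirical formula: C6H11O5
Empirical-formula mass = 163.15 g/mol; 326 ÷ 163.15 ≈ 2, so the molecular formula is C12H22O10.

C12H22O10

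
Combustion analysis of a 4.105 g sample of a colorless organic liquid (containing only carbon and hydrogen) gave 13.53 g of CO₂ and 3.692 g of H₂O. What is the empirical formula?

mol C = 13.53 g CO₂ ÷ 44.009 g/mol = 0.30744 mol
mol H = 2 × 3.692 g H₂O ÷ 18.015 g/mol = 0.40988 mol
Divide by the smallest (0.30744 mol): C 1.000, H 1.333
Multiplying each by 3 gives whole numbers: C 3.00, H 4.00

C3H4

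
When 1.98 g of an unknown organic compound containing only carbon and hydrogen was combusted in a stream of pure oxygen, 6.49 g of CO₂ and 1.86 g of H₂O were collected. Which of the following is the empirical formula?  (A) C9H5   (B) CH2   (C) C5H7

(C) C5H7

mol C = 6.49 g CO₂ ÷ 44.009 g/mol = 0.1475 mol
mol H = 2 × 1.86 g H₂O ÷ 18.015 g/mol = 0.2065 mol
Divide by the smallest (0.1475 mol): C 1.000, H 1.400
Multiplying each by 5 gives whole numbers: C 5.00, H 7.00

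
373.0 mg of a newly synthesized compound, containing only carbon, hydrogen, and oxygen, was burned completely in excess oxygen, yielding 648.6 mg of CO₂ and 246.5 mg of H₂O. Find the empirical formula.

mol C = 0.6486 g CO₂ ÷ 44.009 g/mol = 0.014738 mol
mol H = 2 × 0.2465 g H₂O ÷ 18.015 g/mol = 0.027366 mol
mass O = 0.3730 − (0.17702 + 0.027585) = 0.16840 g → mol O = 0.16840 ÷ 15.999 = 0.010526 mol
Divide by the smallest (0.010526 mol): C 1.400, H 2.600, O 1.000
Multiplying each by 5 gives whole numbers: C 7.00, H 13.00, O 5.00

C7H13O5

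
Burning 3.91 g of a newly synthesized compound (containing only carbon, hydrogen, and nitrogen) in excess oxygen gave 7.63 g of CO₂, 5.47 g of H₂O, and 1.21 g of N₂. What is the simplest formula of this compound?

C2H7N

mol C = 7.63 g CO₂ ÷ 44.009 g/mol = 0.1734 mol
mol H = 2 × 5.47 g H₂O ÷ 18.015 g/mol = 0.6073 mol
mol N = 2 × 1.21 g N₂ ÷ 28.014 g/mol = 0.08639 mol
Divide by the smallest (0.08639 mol): C 2.007, H 7.030, N 1.000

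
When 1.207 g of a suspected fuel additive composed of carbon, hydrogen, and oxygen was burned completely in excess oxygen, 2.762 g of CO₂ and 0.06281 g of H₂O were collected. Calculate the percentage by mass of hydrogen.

mol C = 2.762 g CO₂ ÷ 44.009 g/mol = 0.062760 mol
mol H = 2 × 0.06281 g H₂O ÷ 18.015 g/mol = 0.0069731 mol
mass O = 1.207 − (0.75381 + 0.0070289) = 0.44616 g → mol O = 0.44616 ÷ 15.999 = 0.027887 mol
mass % H = 0.0070289 g ÷ 1.207 g × 100%

0.58%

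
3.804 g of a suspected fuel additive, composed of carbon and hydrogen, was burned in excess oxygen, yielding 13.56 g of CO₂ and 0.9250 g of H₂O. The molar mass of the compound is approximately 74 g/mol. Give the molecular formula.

C6H2

mol C = 13.56 g CO₂ ÷ 44.009 g/mol = 0.30812 mol
mol H = 2 × 0.9250 g H₂O ÷ 18.015 g/mol = 0.10269 mol
Divide by the smallest (0.10269 mol): C 3.000, H 1.000
Empirical formula: C3H
Empirical-formula mass = 37.04 g/mol; 74 ÷ 37.04 ≈ 2, so the molecular formula is C6H2.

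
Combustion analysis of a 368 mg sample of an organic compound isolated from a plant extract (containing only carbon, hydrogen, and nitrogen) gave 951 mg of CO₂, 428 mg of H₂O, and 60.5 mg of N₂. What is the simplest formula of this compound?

mol C = 0.951 g CO₂ ÷ 44.009 g/mol = 0.02161 mol
mol H = 2 × 0.428 g H₂O ÷ 18.015 g/mol = 0.04752 mol
mol N = 2 × 0.0605 g N₂ ÷ 28.014 g/mol = 0.004319 mol
Divide by the smallest (0.004319 mol): C 5.003, H 11.001, N 1.000

C5H11N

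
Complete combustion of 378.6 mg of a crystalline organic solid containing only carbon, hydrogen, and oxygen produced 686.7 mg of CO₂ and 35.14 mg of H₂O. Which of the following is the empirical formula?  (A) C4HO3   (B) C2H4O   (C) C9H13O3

(A) C4HO3

mol C = 0.6867 g CO₂ ÷ 44.009 g/mol = 0.015604 mol
mol H = 2 × 0.03514 g H₂O ÷ 18.015 g/mol = 0.0039012 mol
mass O = 0.3786 − (0.18742 + 0.0039324) = 0.18725 g → mol O = 0.18725 ÷ 15.999 = 0.011704 mol
Divide by the smallest (0.0039012 mol): C 4.000, H 1.000, O 3.000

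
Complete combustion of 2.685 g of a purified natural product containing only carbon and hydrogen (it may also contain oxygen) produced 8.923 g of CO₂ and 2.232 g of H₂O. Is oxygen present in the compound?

no

mol C = 8.923 g CO₂ ÷ 44.009 g/mol = 0.20275 mol
mol H = 2 × 2.232 g H₂O ÷ 18.015 g/mol = 0.24779 mol
C and H together account for 2.6851 g — essentially the entire 2.685 g sample — so the compound contains no oxygen.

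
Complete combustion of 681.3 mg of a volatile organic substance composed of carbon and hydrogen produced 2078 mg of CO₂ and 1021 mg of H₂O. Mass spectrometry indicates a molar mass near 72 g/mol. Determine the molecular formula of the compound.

C5H12

mol C = 2.078 g CO₂ ÷ 44.009 g/mol = 0.047218 mol
mol H = 2 × 1.021 g H₂O ÷ 18.015 g/mol = 0.11335 mol
Divide by the smallest (0.047218 mol): C 1.000, H 2.401
Multiplying each by 5 gives whole numbers: C 5.00, H 12.00
Empirical formula: C5H12
Empirical-formula mass = 72.15 g/mol; 72 ÷ 72.15 ≈ 1, so the molecular formula is C5H12.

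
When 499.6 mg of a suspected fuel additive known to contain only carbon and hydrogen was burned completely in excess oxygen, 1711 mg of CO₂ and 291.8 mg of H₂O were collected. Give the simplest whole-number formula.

C6H5

mol C = 1.711 g CO₂ ÷ 44.009 g/mol = 0.038878 mol
mol H = 2 × 0.2918 g H₂O ÷ 18.015 g/mol = 0.032395 mol
Divide by the smallest (0.032395 mol): C 1.200, H 1.000
Multiplying each by 5 gives whole numbers: C 6.00, H 5.00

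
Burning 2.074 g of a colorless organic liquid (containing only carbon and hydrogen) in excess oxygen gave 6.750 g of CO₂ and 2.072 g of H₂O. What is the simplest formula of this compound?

mol C = 6.750 g CO₂ ÷ 44.009 g/mol = 0.15338 mol
mol H = 2 × 2.072 g H₂O ÷ 18.015 g/mol = 0.23003 mol
Divide by the smallest (0.15338 mol): C 1.000, H 1.500
Multiplying each by 2 gives whole numbers: C 2.00, H 3.00

C2H3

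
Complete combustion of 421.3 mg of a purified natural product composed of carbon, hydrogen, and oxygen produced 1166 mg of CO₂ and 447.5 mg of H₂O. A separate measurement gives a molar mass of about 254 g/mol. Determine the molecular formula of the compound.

mol C = 1.166 g CO₂ ÷ 44.009 g/mol = 0.026495 mol
mol H = 2 × 0.4475 g H₂O ÷ 18.015 g/mol = 0.049681 mol
mass O = 0.4213 − (0.31823 + 0.050078) = 0.052995 g → mol O = 0.052995 ÷ 15.999 = 0.0033124 mol
Divide by the smallest (0.0033124 mol): C 7.999, H 14.998, O 1.000
Empirical formula: C8H15O
Empirical-formula mass = 127.21 g/mol; 254 ÷ 127.21 ≈ 2, so the molecular formula is C16H30O2.

C16H30O2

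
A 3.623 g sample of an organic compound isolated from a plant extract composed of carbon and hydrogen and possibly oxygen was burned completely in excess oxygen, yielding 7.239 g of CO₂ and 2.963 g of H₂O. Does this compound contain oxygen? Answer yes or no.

yes

mol C = 7.239 g CO₂ ÷ 44.009 g/mol = 0.16449 mol
mol H = 2 × 2.963 g H₂O ÷ 18.015 g/mol = 0.32895 mol
C and H account for only 2.3073 g of the 3.623 g sample; the remaining 1.3157 g must be oxygen.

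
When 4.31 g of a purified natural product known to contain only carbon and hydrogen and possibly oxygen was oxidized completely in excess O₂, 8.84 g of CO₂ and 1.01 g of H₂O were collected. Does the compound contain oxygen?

yes

mol C = 8.84 g CO₂ ÷ 44.009 g/mol = 0.2009 mol
mol H = 2 × 1.01 g H₂O ÷ 18.015 g/mol = 0.1121 mol
C and H account for only 2.526 g of the 4.31 g sample; the remaining 1.784 g must be oxygen.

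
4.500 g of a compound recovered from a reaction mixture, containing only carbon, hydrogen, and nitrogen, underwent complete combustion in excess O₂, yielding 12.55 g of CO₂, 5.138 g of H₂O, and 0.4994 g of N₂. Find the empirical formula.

C8H16N

mol C = 12.55 g CO₂ ÷ 44.009 g/mol = 0.28517 mol
mol H = 2 × 5.138 g H₂O ÷ 18.015 g/mol = 0.57041 mol
mol N = 2 × 0.4994 g N₂ ÷ 28.014 g/mol = 0.035654 mol
Divide by the smallest (0.035654 mol): C 7.998, H 15.999, N 1.000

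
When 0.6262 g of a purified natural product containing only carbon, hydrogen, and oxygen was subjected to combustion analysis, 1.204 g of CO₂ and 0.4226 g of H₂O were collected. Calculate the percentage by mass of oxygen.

mol C = 1.204 g CO₂ ÷ 44.009 g/mol = 0.027358 mol
mol H = 2 × 0.4226 g H₂O ÷ 18.015 g/mol = 0.046916 mol
mass O = 0.6262 − (0.32860 + 0.047292) = 0.25031 g → mol O = 0.25031 ÷ 15.999 = 0.015645 mol
mass % O = 0.25031 g ÷ 0.6262 g × 100%

39.97%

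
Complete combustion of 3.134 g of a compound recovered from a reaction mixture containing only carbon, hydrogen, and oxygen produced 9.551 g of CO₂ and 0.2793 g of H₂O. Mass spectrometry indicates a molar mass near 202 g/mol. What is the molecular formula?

mol C = 9.551 g CO₂ ÷ 44.009 g/mol = 0.21702 mol
mol H = 2 × 0.2793 g H₂O ÷ 18.015 g/mol = 0.031007 mol
mass O = 3.134 − (2.6067 + 0.031256) = 0.49607 g → mol O = 0.49607 ÷ 15.999 = 0.031006 mol
Divide by the smallest (0.031006 mol): C 6.999, H 1.000, O 1.000
Empirical formula: C7HO
Empirical-formula mass = 101.08 g/mol; 202 ÷ 101.08 ≈ 2, so the molecular formula is C14H2O2.

C14H2O2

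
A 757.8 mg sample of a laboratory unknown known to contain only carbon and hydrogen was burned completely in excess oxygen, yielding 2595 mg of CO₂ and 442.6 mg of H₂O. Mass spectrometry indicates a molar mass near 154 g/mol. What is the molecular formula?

C12H10

mol C = 2.595 g CO₂ ÷ 44.009 g/mol = 0.058965 mol
mol H = 2 × 0.4426 g H₂O ÷ 18.015 g/mol = 0.049137 mol
Divide by the smallest (0.049137 mol): C 1.200, H 1.000
Multiplying each by 5 gives whole numbers: C 6.00, H 5.00
Empirical formula: C6H5
Empirical-formula mass = 77.11 g/mol; 154 ÷ 77.11 ≈ 2, so the molecular formula is C12H10.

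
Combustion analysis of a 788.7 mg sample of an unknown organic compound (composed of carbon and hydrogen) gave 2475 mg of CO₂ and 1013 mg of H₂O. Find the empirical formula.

CH2

mol C = 2.475 g CO₂ ÷ 44.009 g/mol = 0.056238 mol
mol H = 2 × 1.013 g H₂O ÷ 18.015 g/mol = 0.11246 mol
Divide by the smallest (0.056238 mol): C 1.000, H 2.000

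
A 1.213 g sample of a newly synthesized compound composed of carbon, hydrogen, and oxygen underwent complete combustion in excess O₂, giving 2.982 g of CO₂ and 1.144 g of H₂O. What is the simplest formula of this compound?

mol C = 2.982 g CO₂ ÷ 44.009 g/mol = 0.067759 mol
mol H = 2 × 1.144 g H₂O ÷ 18.015 g/mol = 0.12701 mol
mass O = 1.213 − (0.81385 + 0.12802) = 0.27113 g → mol O = 0.27113 ÷ 15.999 = 0.016946 mol
Divide by the smallest (0.016946 mol): C 3.998, H 7.494, O 1.000
Multiplying each by 2 gives whole numbers: C 8.00, H 14.99, O 2.00

C8H15O2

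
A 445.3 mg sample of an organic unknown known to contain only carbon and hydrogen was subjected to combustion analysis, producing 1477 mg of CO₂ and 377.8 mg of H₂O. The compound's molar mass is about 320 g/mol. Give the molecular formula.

mol C = 1.477 g CO₂ ÷ 44.009 g/mol = 0.033561 mol
mol H = 2 × 0.3778 g H₂O ÷ 18.015 g/mol = 0.041943 mol
Divide by the smallest (0.033561 mol): C 1.000, H 1.250
Multiplying each by 4 gives whole numbers: C 4.00, H 5.00
Empirical formula: C4H5
Empirical-formula mass = 53.08 g/mol; 320 ÷ 53.08 ≈ 6, so the molecular formula is C24H30.

C24H30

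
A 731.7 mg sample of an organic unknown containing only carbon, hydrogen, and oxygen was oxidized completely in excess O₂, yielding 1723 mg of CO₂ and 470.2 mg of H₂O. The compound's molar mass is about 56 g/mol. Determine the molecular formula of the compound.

mol C = 1.723 g CO₂ ÷ 44.009 g/mol = 0.039151 mol
mol H = 2 × 0.4702 g H₂O ÷ 18.015 g/mol = 0.052201 mol
mass O = 0.7317 − (0.47024 + 0.052619) = 0.20884 g → mol O = 0.20884 ÷ 15.999 = 0.013053 mol
Divide by the smallest (0.013053 mol): C 2.999, H 3.999, O 1.000
Empirical formula: C3H4O
Empirical-formula mass = 56.06 g/mol; 56 ÷ 56.06 ≈ 1, so the molecular formula is C3H4O.

C3H4O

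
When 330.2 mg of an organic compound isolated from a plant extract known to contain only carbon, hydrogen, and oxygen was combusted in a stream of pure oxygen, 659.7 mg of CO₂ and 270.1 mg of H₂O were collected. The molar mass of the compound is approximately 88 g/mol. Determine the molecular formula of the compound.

C4H8O2

mol C = 0.6597 g CO₂ ÷ 44.009 g/mol = 0.014990 mol
mol H = 2 × 0.2701 g H₂O ÷ 18.015 g/mol = 0.029986 mol
mass O = 0.3302 − (0.18005 + 0.030226) = 0.11993 g → mol O = 0.11993 ÷ 15.999 = 0.0074960 mol
Divide by the smallest (0.0074960 mol): C 2.000, H 4.000, O 1.000
Empirical formula: C2H4O
Empirical-formula mass = 44.05 g/mol; 88 ÷ 44.05 ≈ 2, so the molecular formula is C4H8O2.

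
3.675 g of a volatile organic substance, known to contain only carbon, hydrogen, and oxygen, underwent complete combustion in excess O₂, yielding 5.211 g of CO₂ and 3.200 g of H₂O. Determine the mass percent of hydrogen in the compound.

9.74%

mol C = 5.211 g CO₂ ÷ 44.009 g/mol = 0.11841 mol
mol H = 2 × 3.200 g H₂O ÷ 18.015 g/mol = 0.35526 mol
mass O = 3.675 − (1.4222 + 0.35810) = 1.8947 g → mol O = 1.8947 ÷ 15.999 = 0.11843 mol
mass % H = 0.35810 g ÷ 3.675 g × 100%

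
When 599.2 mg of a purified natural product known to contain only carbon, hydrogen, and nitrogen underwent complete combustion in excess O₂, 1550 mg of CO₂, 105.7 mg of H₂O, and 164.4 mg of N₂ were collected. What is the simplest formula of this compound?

C3HN

mol C = 1.550 g CO₂ ÷ 44.009 g/mol = 0.035220 mol
mol H = 2 × 0.1057 g H₂O ÷ 18.015 g/mol = 0.011735 mol
mol N = 2 × 0.1644 g N₂ ÷ 28.014 g/mol = 0.011737 mol
Divide by the smallest (0.011735 mol): C 3.001, H 1.000, N 1.000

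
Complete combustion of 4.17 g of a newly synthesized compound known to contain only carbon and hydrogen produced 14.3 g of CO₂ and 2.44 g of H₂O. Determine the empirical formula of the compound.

mol C = 14.3 g CO₂ ÷ 44.009 g/mol = 0.3249 mol
mol H = 2 × 2.44 g H₂O ÷ 18.015 g/mol = 0.2709 mol
Divide by the smallest (0.2709 mol): C 1.200, H 1.000
Multiplying each by 5 gives whole numbers: C 6.00, H 5.00

C6H5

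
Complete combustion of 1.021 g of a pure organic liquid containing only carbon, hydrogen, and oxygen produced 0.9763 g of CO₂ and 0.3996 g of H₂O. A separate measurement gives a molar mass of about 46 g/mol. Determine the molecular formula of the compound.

mol C = 0.9763 g CO₂ ÷ 44.009 g/mol = 0.022184 mol
mol H = 2 × 0.3996 g H₂O ÷ 18.015 g/mol = 0.044363 mol
mass O = 1.021 − (0.26645 + 0.044718) = 0.70983 g → mol O = 0.70983 ÷ 15.999 = 0.044367 mol
Divide by the smallest (0.022184 mol): C 1.000, H 2.000, O 2.000
Empirical formula: CH2O2
Empirical-formula mass = 46.02 g/mol; 46 ÷ 46.02 ≈ 1, so the molecular formula is CH2O2.

CH2O2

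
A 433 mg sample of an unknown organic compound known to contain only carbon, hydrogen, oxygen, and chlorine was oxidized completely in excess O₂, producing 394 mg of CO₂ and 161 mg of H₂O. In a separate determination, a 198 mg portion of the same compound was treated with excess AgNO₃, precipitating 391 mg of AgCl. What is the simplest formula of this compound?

C3H6Cl2O2

mol C = 0.394 g CO₂ ÷ 44.009 g/mol = 0.008953 mol
mol H = 2 × 0.161 g H₂O ÷ 18.015 g/mol = 0.01787 mol
From the AgCl data: mol Cl per gram of compound = (0.391 ÷ 143.318) ÷ 0.198 = 0.01378 mol/g, so in the 0.433 g combustion sample mol Cl = 0.005966 mol
mass O = 0.433 − (0.1075 + 0.01802 + 0.2115) = 0.09595 g → mol O = 0.09595 ÷ 15.999 = 0.005997 mol
Divide by the smallest (0.005966 mol): C 1.501, H 2.996, Cl 1.000, O 1.005
Multiplying each by 2 gives whole numbers: C 3.00, H 5.99, Cl 2.00, O 2.01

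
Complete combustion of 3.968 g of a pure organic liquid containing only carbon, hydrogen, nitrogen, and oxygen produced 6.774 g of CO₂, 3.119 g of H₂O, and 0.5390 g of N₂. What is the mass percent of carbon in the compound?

mol C = 6.774 g CO₂ ÷ 44.009 g/mol = 0.15392 mol
mol H = 2 × 3.119 g H₂O ÷ 18.015 g/mol = 0.34627 mol
mol N = 2 × 0.5390 g N₂ ÷ 28.014 g/mol = 0.038481 mol
mass O = 3.968 − (1.8488 + 0.34904 + 0.53900) = 1.2312 g → mol O = 1.2312 ÷ 15.999 = 0.076954 mol
mass % C = 1.8488 g ÷ 3.968 g × 100%

46.59%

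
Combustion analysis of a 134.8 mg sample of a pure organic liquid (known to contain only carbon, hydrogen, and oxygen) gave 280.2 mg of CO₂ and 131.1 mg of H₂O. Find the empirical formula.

C7H16O3

mol C = 0.2802 g CO₂ ÷ 44.009 g/mol = 0.0063669 mol
mol H = 2 × 0.1311 g H₂O ÷ 18.015 g/mol = 0.014555 mol
mass O = 0.1348 − (0.076473 + 0.014671) = 0.043656 g → mol O = 0.043656 ÷ 15.999 = 0.0027287 mol
Divide by the smallest (0.0027287 mol): C 2.333, H 5.334, O 1.000
Multiplying each by 3 gives whole numbers: C 7.00, H 16.00, O 3.00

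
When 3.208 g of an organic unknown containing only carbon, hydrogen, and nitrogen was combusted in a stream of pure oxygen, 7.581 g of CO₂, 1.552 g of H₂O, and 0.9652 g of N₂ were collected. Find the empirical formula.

C5H5N2

mol C = 7.581 g CO₂ ÷ 44.009 g/mol = 0.17226 mol
mol H = 2 × 1.552 g H₂O ÷ 18.015 g/mol = 0.17230 mol
mol N = 2 × 0.9652 g N₂ ÷ 28.014 g/mol = 0.068908 mol
Divide by the smallest (0.068908 mol): C 2.500, H 2.500, N 1.000
Multiplying each by 2 gives whole numbers: C 5.00, H 5.00, N 2.00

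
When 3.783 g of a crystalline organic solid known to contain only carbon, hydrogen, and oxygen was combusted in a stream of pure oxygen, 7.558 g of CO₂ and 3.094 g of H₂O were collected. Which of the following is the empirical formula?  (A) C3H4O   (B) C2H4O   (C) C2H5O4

(B) C2H4O

mol C = 7.558 g CO₂ ÷ 44.009 g/mol = 0.17174 mol
mol H = 2 × 3.094 g H₂O ÷ 18.015 g/mol = 0.34349 mol
mass O = 3.783 − (2.0627 + 0.34624) = 1.3740 g → mol O = 1.3740 ÷ 15.999 = 0.085882 mol
Divide by the smallest (0.085882 mol): C 2.000, H 4.000, O 1.000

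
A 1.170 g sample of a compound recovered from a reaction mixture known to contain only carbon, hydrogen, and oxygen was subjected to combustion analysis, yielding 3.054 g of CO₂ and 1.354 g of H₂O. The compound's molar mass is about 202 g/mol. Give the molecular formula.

mol C = 3.054 g CO₂ ÷ 44.009 g/mol = 0.069395 mol
mol H = 2 × 1.354 g H₂O ÷ 18.015 g/mol = 0.15032 mol
mass O = 1.170 − (0.83350 + 0.15152) = 0.18498 g → mol O = 0.18498 ÷ 15.999 = 0.011562 mol
Divide by the smallest (0.011562 mol): C 6.002, H 13.001, O 1.000
Empirical formula: C6H13O
Empirical-formula mass = 101.17 g/mol; 202 ÷ 101.17 ≈ 2, so the molecular formula is C12H26O2.

C12H26O2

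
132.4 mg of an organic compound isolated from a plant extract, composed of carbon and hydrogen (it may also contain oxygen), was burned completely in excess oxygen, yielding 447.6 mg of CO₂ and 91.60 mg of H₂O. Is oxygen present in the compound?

mol C = 0.4476 g CO₂ ÷ 44.009 g/mol = 0.010171 mol
mol H = 2 × 0.09160 g H₂O ÷ 18.015 g/mol = 0.010169 mol
C and H together account for 0.13241 g — essentially the entire 0.1324 g sample — so the compound contains no oxygen.

no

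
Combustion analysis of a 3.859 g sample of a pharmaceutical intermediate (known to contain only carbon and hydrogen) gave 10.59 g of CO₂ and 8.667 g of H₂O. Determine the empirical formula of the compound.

mol C = 10.59 g CO₂ ÷ 44.009 g/mol = 0.24063 mol
mol H = 2 × 8.667 g H₂O ÷ 18.015 g/mol = 0.96220 mol
Divide by the smallest (0.24063 mol): C 1.000, H 3.999

CH4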